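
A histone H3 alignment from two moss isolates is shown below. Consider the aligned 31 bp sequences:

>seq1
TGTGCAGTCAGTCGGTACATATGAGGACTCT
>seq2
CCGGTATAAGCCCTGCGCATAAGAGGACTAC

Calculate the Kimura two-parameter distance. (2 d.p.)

Of 31 sites, 7 differences are transitions and 9 are transversions, so P = 7/31 ≈ 0.225806 and Q = 9/31 ≈ 0.290323.
Under the Kimura two-parameter model, d = −½ ln(1 − 2P − Q) − ¼ ln(1 − 2Q).
1 − 2P − Q = 0.258065, giving −½ ln(0.258065) = 0.677272.
1 − 2Q = 0.419354, giving −¼ ln(0.419354) = 0.217260.
d = 0.677272 + 0.217260 = 0.894532.

0.89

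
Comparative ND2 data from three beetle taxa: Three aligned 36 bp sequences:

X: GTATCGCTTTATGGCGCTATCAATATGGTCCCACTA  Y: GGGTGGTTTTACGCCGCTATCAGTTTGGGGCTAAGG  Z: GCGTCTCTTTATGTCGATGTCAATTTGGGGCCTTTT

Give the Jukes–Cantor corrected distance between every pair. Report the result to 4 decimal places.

d(X,Y) = 0.5482, d(X,Z) = 0.4408, d(Y,Z) = 0.5482

X–Y: 14/36 sites differ → p ≈ 0.388889, d = −0.75 ln(1 − 0.518519) = 0.548166 ≈ 0.5482.
X–Z: 12/36 sites differ → p ≈ 0.333333, d = −0.75 ln(1 − 0.444444) = 0.440839 ≈ 0.4408.
Y–Z: 14/36 sites differ → p ≈ 0.388889, d = −0.75 ln(1 − 0.518519) = 0.548166 ≈ 0.5482.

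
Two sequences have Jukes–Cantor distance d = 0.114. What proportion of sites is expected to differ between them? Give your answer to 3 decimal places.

p = (3/4)(1 − e^(−4d/3)) = 0.75 × (1 − e^(-0.152)) = 0.75 × (1 − 0.858988) = 0.105759.

0.106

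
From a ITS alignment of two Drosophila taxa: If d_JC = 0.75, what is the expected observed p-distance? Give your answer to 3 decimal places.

0.474

p = (3/4)(1 − e^(−4d/3)) = 0.75 × (1 − e^(-1)) = 0.75 × (1 − 0.367879) = 0.474091.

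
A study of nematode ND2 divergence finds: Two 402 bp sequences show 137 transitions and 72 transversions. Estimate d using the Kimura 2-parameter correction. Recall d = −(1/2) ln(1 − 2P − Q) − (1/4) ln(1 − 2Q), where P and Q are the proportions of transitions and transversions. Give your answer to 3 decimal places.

1.096

P = 137/402 ≈ 0.340796 and Q = 72/402 ≈ 0.179104.
Under the Kimura two-parameter model, d = −½ ln(1 − 2P − Q) − ¼ ln(1 − 2Q).
1 − 2P − Q = 0.139304, giving −½ ln(0.139304) = 0.985548.
1 − 2Q = 0.641792, giving −¼ ln(0.641792) = 0.110873.
d = 0.985548 + 0.110873 = 1.096421.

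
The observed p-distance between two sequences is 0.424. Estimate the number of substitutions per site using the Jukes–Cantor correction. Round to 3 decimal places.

d = −(3/4) ln(1 − 4p/3) = −0.75 ln(1 − 0.565333) = −0.75 ln(0.434667)
  = −0.75 × (-0.833175) = 0.624881 substitutions/site.

0.625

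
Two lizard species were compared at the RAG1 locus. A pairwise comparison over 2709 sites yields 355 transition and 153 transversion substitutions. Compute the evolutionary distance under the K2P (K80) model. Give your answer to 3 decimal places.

0.222

P = 355/2709 ≈ 0.131045 and Q = 153/2709 ≈ 0.056478.
Under the Kimura two-parameter model, d = −½ ln(1 − 2P − Q) − ¼ ln(1 − 2Q).
1 − 2P − Q = 0.681432, giving −½ ln(0.681432) = 0.191779.
1 − 2Q = 0.887044, giving −¼ ln(0.887044) = 0.029965.
d = 0.191779 + 0.029965 = 0.221744.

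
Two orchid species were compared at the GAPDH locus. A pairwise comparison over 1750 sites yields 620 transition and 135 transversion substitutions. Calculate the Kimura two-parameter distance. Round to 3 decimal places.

0.812

P = 620/1750 ≈ 0.354286 and Q = 135/1750 ≈ 0.077143.
Under the Kimura two-parameter model, d = −½ ln(1 − 2P − Q) − ¼ ln(1 − 2Q).
1 − 2P − Q = 0.214285, giving −½ ln(0.214285) = 0.770224.
1 − 2Q = 0.845714, giving −¼ ln(0.845714) = 0.041894.
d = 0.770224 + 0.041894 = 0.812118.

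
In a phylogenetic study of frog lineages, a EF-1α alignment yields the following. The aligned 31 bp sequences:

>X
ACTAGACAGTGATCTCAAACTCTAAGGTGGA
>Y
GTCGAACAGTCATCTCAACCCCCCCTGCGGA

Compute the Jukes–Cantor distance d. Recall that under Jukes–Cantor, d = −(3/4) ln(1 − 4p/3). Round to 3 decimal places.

0.614

The sequences differ at 13 of 31 sites, so p = 13/31 ≈ 0.419355.
d = −(3/4) ln(1 − 4p/3) = −0.75 ln(1 − 0.55914) = −0.75 ln(0.44086)
  = −0.75 × (-0.819028) = 0.614271 substitutions/site.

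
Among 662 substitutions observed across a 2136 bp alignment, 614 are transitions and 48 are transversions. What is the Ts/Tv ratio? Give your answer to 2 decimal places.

R = 614/48 = 12.791666… ≈ 12.79 (to 2 d.p.).

12.79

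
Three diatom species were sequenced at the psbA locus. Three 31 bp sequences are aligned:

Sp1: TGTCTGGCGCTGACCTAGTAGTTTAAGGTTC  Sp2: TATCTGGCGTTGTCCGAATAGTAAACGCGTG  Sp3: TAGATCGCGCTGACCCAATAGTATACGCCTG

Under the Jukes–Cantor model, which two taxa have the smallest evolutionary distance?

Sp2 and Sp3

Sp1–Sp2: 11/31 differ, p = 0.355, d = 0.481.
Sp1–Sp3: 11/31 differ, p = 0.355, d = 0.481.
Sp2–Sp3: 8/31 differ, p = 0.258, d = 0.316.
The smallest distance is between Sp2 and Sp3.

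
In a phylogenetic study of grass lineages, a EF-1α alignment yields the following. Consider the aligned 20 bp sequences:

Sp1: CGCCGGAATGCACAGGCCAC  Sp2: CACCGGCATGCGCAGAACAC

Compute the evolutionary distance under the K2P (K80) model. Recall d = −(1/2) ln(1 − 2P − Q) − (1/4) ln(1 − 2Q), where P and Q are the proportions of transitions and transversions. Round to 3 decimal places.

Of 20 sites, 3 differences are transitions and 2 are transversions, so P = 3/20 = 0.15 and Q = 2/20 = 0.1.
Under the Kimura two-parameter model, d = −½ ln(1 − 2P − Q) − ¼ ln(1 − 2Q).
1 − 2P − Q = 0.6, giving −½ ln(0.6) = 0.255413.
1 − 2Q = 0.8, giving −¼ ln(0.8) = 0.055786.
d = 0.255413 + 0.055786 = 0.311199.

0.311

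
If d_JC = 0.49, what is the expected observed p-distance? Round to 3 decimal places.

0.360

p = (3/4)(1 − e^(−4d/3)) = 0.75 × (1 − e^(-0.653333)) = 0.75 × (1 − 0.520309) = 0.359768.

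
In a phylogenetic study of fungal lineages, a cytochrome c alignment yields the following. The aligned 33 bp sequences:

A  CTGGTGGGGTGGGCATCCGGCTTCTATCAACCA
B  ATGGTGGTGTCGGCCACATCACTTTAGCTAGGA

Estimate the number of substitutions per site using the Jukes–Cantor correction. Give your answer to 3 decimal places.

0.699

The sequences differ at 15 of 33 sites, so p = 15/33 ≈ 0.454545.
d = −(3/4) ln(1 − 4p/3) = −0.75 ln(1 − 0.60606) = −0.75 ln(0.39394)
  = −0.75 × (-0.931557) = 0.698668 substitutions/site.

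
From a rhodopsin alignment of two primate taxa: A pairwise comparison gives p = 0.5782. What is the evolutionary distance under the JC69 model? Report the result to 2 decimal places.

1.11

d = −(3/4) ln(1 − 4p/3) = −0.75 ln(1 − 0.770933) = −0.75 ln(0.229067)
  = −0.75 × (-1.473741) = 1.105306 substitutions/site.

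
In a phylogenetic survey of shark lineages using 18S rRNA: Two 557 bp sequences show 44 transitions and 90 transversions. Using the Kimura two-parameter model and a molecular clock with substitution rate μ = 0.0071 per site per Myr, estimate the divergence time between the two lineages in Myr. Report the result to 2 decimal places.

20.43

P = 44/557 ≈ 0.078995 and Q = 90/557 ≈ 0.16158.
Under the Kimura two-parameter model, d = −½ ln(1 − 2P − Q) − ¼ ln(1 − 2Q).
1 − 2P − Q = 0.68043, giving −½ ln(0.68043) = 0.192515.
1 − 2Q = 0.67684, giving −¼ ln(0.67684) = 0.097580.
d = 0.192515 + 0.097580 = 0.290095.
Under a molecular clock d = 2μt, so t = d/(2μ) = 0.290095 / (2 × 0.0071) = 20.43 Myr.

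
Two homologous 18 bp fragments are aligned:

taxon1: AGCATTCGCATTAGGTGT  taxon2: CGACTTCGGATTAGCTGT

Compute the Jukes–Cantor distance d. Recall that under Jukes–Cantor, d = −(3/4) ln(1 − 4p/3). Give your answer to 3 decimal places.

0.347

The sequences differ at 5 of 18 sites (1, 3, 4, 9, 15), so p = 5/18 ≈ 0.277778.
d = −(3/4) ln(1 − 4p/3) = −0.75 ln(1 − 0.370371) = −0.75 ln(0.629629)
  = −0.75 × (-0.462625) = 0.346969 substitutions/site.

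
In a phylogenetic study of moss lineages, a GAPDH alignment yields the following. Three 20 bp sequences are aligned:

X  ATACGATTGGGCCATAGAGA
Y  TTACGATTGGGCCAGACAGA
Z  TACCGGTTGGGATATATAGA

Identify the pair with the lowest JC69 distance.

X and Y

X–Y: 3/20 differ, p = 0.150, d = 0.167.
X–Z: 7/20 differ, p = 0.350, d = 0.471.
Y–Z: 7/20 differ, p = 0.350, d = 0.471.
The smallest distance is between X and Y.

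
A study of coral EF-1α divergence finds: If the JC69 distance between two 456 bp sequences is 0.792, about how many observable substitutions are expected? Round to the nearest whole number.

223

Invert JC69: p = (3/4)(1 − e^(−4d/3)) = 0.75 × (1 − e^(-1.056)) = 0.75 × (1 − 0.347844) = 0.489117.
Expected differing sites = pL ≈ 0.489117 × 456 = 223.037352 ≈ 223.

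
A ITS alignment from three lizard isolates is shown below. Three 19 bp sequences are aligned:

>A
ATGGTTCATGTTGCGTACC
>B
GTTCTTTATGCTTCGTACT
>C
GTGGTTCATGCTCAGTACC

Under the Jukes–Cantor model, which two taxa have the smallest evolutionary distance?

A and C

A–B: 7/19 differ, p = 0.368, d = 0.507.
A–C: 4/19 differ, p = 0.211, d = 0.247.
B–C: 6/19 differ, p = 0.316, d = 0.410.
The smallest distance is between A and C.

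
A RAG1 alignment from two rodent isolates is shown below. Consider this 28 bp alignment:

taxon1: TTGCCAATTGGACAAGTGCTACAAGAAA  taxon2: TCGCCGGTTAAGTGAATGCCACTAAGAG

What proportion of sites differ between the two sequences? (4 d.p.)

The sequences differ at 14 of 28 positions.
p = 14/28 = 0.5000.

0.5000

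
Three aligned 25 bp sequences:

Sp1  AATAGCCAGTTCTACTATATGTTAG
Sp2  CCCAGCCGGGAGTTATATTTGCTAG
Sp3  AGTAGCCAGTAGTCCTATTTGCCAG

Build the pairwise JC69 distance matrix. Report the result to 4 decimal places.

Sp1–Sp2: 11/25 sites differ → p = 0.44, d = −0.75 ln(1 − 0.586667) = 0.662626 ≈ 0.6626.
Sp1–Sp3: 7/25 sites differ → p = 0.28, d = −0.75 ln(1 − 0.373333) = 0.350505 ≈ 0.3505.
Sp2–Sp3: 8/25 sites differ → p = 0.32, d = −0.75 ln(1 − 0.426667) = 0.417216 ≈ 0.4172.

d(Sp1,Sp2) = 0.6626, d(Sp1,Sp3) = 0.3505, d(Sp2,Sp3) = 0.4172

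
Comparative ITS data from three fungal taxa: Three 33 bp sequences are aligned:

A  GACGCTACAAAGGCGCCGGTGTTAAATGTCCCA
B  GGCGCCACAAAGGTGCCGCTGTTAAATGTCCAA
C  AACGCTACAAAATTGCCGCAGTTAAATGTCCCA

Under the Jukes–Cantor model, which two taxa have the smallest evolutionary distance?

A–B: 5/33 differ, p = 0.152, d = 0.169.
A–C: 6/33 differ, p = 0.182, d = 0.208.
B–C: 7/33 differ, p = 0.212, d = 0.249.
The smallest distance is between A and B.

A and B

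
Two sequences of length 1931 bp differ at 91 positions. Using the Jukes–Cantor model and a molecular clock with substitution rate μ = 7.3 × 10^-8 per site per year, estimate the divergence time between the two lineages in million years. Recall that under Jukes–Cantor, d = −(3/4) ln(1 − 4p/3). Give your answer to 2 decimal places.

p = 91/1931 ≈ 0.047126.
d = −(3/4) ln(1 − 4p/3) = −0.75 ln(1 − 0.062835) = −0.75 ln(0.937165)
  = −0.75 × (-0.064896) = 0.048672 substitutions/site.
Under a molecular clock d = 2μt, so t = d/(2μ) = 0.048672 / (2 × 7.3 × 10^-8) = 0.33 million years.

0.33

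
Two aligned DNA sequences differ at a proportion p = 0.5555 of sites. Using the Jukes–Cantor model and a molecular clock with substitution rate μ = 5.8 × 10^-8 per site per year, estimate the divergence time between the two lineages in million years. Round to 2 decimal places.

8.73

d = −(3/4) ln(1 − 4p/3) = −0.75 ln(1 − 0.740667) = −0.75 ln(0.259333)
  = −0.75 × (-1.349642) = 1.012232 substitutions/site.
Under a molecular clock d = 2μt, so t = d/(2μ) = 1.012232 / (2 × 5.8 × 10^-8) = 8.73 million years.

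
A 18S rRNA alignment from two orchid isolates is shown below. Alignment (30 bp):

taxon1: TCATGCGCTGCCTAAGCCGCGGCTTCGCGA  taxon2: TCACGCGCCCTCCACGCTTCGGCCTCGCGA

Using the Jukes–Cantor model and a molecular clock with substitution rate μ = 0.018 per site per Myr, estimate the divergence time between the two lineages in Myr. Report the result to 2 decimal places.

10.64

The sequences differ at 9 of 30 sites (4, 9, 10, 11, 13, 15, 18, 19, 24), so p = 9/30 = 0.3.
d = −(3/4) ln(1 − 4p/3) = −0.75 ln(1 − 0.4) = −0.75 ln(0.6)
  = −0.75 × (-0.510826) = 0.383120 substitutions/site.
Under a molecular clock d = 2μt, so t = d/(2μ) = 0.383120 / (2 × 0.018) = 10.64 Myr.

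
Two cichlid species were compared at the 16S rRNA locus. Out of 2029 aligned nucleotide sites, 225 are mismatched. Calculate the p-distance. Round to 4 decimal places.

p = 225/2029 = 0.110892… ≈ 0.1109 (to 4 d.p.).

0.1109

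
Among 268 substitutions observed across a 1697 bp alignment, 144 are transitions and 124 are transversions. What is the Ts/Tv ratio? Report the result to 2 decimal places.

1.16

R = 144/124 = 1.161290… ≈ 1.16 (to 2 d.p.).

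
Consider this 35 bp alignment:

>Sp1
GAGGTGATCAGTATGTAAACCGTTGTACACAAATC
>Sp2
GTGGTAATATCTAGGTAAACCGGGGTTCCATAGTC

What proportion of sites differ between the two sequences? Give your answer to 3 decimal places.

The sequences differ at 13 of 35 positions.
p = 13/35 = 0.371428… ≈ 0.371 (to 3 d.p.).

0.371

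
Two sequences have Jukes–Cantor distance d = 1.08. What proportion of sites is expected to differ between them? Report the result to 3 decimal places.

p = (3/4)(1 − e^(−4d/3)) = 0.75 × (1 − e^(-1.44)) = 0.75 × (1 − 0.236928) = 0.572304.

0.572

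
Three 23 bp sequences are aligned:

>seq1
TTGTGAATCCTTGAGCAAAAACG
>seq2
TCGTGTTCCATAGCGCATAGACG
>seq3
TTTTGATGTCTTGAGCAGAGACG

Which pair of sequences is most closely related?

seq1–seq2: 9/23 differ, p = 0.391, d = 0.553.
seq1–seq3: 6/23 differ, p = 0.261, d = 0.321.
seq2–seq3: 9/23 differ, p = 0.391, d = 0.553.
The smallest distance is between seq1 and seq3.

seq1 and seq3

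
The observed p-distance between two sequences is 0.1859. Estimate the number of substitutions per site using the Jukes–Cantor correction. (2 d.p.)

d = −(3/4) ln(1 − 4p/3) = −0.75 ln(1 − 0.247867) = −0.75 ln(0.752133)
  = −0.75 × (-0.284842) = 0.213632 substitutions/site.

0.21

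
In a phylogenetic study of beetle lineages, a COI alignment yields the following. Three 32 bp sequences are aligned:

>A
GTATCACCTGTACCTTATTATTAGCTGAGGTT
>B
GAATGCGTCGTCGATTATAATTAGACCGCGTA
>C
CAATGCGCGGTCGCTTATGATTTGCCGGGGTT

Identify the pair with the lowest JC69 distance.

A–B: 16/32 differ, p = 0.500, d = 0.824.
A–C: 12/32 differ, p = 0.375, d = 0.520.
B–C: 10/32 differ, p = 0.313, d = 0.404.
The smallest distance is between B and C.

B and C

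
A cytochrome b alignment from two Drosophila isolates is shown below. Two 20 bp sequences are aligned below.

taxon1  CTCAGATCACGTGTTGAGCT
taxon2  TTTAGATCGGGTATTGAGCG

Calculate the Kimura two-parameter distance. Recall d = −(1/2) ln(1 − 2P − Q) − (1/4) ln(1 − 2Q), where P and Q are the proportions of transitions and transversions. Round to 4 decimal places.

0.4024

Of 20 sites, 4 differences are transitions and 2 are transversions, so P = 4/20 = 0.2 and Q = 2/20 = 0.1.
Under the Kimura two-parameter model, d = −½ ln(1 − 2P − Q) − ¼ ln(1 − 2Q).
1 − 2P − Q = 0.5, giving −½ ln(0.5) = 0.346574.
1 − 2Q = 0.8, giving −¼ ln(0.8) = 0.055786.
d = 0.346574 + 0.055786 = 0.402360.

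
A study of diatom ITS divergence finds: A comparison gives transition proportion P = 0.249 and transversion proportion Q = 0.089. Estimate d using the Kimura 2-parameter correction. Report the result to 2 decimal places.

0.49

Under the Kimura two-parameter model, d = −½ ln(1 − 2P − Q) − ¼ ln(1 − 2Q).
1 − 2P − Q = 0.413, giving −½ ln(0.413) = 0.442154.
1 − 2Q = 0.822, giving −¼ ln(0.822) = 0.049004.
d = 0.442154 + 0.049004 = 0.491158.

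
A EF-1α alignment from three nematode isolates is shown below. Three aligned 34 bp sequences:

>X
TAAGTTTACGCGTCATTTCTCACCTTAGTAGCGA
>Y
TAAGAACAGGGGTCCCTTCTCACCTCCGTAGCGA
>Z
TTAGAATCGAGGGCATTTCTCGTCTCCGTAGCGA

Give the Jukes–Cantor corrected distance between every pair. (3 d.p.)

X–Y: 9/34 sites differ → p ≈ 0.264706, d = −0.75 ln(1 − 0.352941) = 0.326488 ≈ 0.326.
X–Z: 12/34 sites differ → p ≈ 0.352941, d = −0.75 ln(1 − 0.470588) = 0.476991 ≈ 0.477.
Y–Z: 9/34 sites differ → p ≈ 0.264706, d = −0.75 ln(1 − 0.352941) = 0.326488 ≈ 0.326.

d(X,Y) = 0.326, d(X,Z) = 0.477, d(Y,Z) = 0.326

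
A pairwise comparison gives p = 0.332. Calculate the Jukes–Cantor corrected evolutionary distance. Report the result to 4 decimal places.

0.4384

d = −(3/4) ln(1 − 4p/3) = −0.75 ln(1 − 0.442667) = −0.75 ln(0.557333)
  = −0.75 × (-0.584592) = 0.438444 substitutions/site.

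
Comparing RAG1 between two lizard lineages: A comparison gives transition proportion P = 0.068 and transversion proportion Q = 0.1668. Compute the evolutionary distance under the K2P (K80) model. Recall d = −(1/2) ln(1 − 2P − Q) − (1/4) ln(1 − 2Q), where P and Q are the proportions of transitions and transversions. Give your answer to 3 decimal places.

0.282

Under the Kimura two-parameter model, d = −½ ln(1 − 2P − Q) − ¼ ln(1 − 2Q).
1 − 2P − Q = 0.6972, giving −½ ln(0.6972) = 0.180341.
1 − 2Q = 0.6664, giving −¼ ln(0.6664) = 0.101466.
d = 0.180341 + 0.101466 = 0.281807.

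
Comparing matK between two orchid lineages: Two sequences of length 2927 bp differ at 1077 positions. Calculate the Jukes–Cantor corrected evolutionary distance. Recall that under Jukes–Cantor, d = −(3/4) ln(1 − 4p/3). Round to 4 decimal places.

0.5059

p = 1077/2927 ≈ 0.367954.
d = −(3/4) ln(1 − 4p/3) = −0.75 ln(1 − 0.490605) = −0.75 ln(0.509395)
  = −0.75 × (-0.674532) = 0.505899 substitutions/site.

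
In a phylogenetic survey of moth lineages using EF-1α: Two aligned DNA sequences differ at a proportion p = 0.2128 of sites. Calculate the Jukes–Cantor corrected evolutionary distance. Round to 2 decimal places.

0.25

d = −(3/4) ln(1 − 4p/3) = −0.75 ln(1 − 0.283733) = −0.75 ln(0.716267)
  = −0.75 × (-0.333702) = 0.250277 substitutions/site.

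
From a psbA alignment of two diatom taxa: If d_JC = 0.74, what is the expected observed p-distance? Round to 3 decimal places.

p = (3/4)(1 − e^(−4d/3)) = 0.75 × (1 − e^(-0.986667)) = 0.75 × (1 − 0.372817) = 0.470387.

0.470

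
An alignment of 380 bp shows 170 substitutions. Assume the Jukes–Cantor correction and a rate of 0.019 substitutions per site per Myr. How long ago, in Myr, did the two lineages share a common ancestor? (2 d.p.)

17.91

p = 170/380 ≈ 0.447368.
d = −(3/4) ln(1 − 4p/3) = −0.75 ln(1 − 0.596491) = −0.75 ln(0.403509)
  = −0.75 × (-0.907556) = 0.680667 substitutions/site.
Under a molecular clock d = 2μt, so t = d/(2μ) = 0.680667 / (2 × 0.019) = 17.91 Myr.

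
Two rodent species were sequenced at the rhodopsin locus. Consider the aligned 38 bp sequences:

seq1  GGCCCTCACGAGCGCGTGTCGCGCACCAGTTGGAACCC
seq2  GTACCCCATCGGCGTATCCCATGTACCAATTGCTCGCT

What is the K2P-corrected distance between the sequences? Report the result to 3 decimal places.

0.916

Of 38 sites, 11 differences are transitions and 8 are transversions, so P = 11/38 ≈ 0.289474 and Q = 8/38 ≈ 0.210526.
Under the Kimura two-parameter model, d = −½ ln(1 − 2P − Q) − ¼ ln(1 − 2Q).
1 − 2P − Q = 0.210526, giving −½ ln(0.210526) = 0.779073.
1 − 2Q = 0.578948, giving −¼ ln(0.578948) = 0.136636.
d = 0.779073 + 0.136636 = 0.915709.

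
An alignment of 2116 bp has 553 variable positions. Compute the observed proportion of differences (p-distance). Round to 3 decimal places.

p = 553/2116 = 0.261342… ≈ 0.261 (to 3 d.p.).

0.261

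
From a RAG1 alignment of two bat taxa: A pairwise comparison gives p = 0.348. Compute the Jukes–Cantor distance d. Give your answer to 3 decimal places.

0.468

d = −(3/4) ln(1 − 4p/3) = −0.75 ln(1 − 0.464) = −0.75 ln(0.536)
  = −0.75 × (-0.623621) = 0.467716 substitutions/site.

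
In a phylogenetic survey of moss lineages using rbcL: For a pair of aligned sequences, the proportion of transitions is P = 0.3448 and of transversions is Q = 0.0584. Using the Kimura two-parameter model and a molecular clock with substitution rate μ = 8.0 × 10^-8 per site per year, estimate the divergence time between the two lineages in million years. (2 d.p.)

Under the Kimura two-parameter model, d = −½ ln(1 − 2P − Q) − ¼ ln(1 − 2Q).
1 − 2P − Q = 0.252, giving −½ ln(0.252) = 0.689163.
1 − 2Q = 0.8832, giving −¼ ln(0.8832) = 0.031051.
d = 0.689163 + 0.031051 = 0.720214.
Under a molecular clock d = 2μt, so t = d/(2μ) = 0.720214 / (2 × 8.0 × 10^-8) = 4.50 million years.

4.50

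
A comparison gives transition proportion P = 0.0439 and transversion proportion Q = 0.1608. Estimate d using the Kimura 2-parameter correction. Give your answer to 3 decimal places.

0.240

Under the Kimura two-parameter model, d = −½ ln(1 − 2P − Q) − ¼ ln(1 − 2Q).
1 − 2P − Q = 0.7514, giving −½ ln(0.7514) = 0.142909.
1 − 2Q = 0.6784, giving −¼ ln(0.6784) = 0.097005.
d = 0.142909 + 0.097005 = 0.239914.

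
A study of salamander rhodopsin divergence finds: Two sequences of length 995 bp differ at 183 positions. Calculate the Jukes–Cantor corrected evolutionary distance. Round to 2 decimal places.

0.21

p = 183/995 ≈ 0.18392.
d = −(3/4) ln(1 − 4p/3) = −0.75 ln(1 − 0.245227) = −0.75 ln(0.754773)
  = −0.75 × (-0.281338) = 0.211004 substitutions/site.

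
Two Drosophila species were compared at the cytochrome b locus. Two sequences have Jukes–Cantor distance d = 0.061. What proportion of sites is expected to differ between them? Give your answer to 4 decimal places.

0.0586

p = (3/4)(1 − e^(−4d/3)) = 0.75 × (1 − e^(-0.081333)) = 0.75 × (1 − 0.921887) = 0.058585.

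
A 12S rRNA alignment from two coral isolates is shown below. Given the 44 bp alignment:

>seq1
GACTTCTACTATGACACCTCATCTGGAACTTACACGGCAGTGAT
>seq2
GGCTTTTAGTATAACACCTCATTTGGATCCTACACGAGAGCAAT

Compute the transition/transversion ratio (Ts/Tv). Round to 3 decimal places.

Transitions are A↔G and C↔T; transversions are all other mismatches.
Transitions: 8. Transversions: 3.
R = 8/3 = 2.666666… ≈ 2.667 (to 3 d.p.).

2.667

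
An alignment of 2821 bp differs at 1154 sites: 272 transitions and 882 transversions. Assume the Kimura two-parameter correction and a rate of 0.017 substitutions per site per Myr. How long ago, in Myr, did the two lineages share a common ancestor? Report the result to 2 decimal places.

P = 272/2821 ≈ 0.09642 and Q = 882/2821 ≈ 0.312655.
Under the Kimura two-parameter model, d = −½ ln(1 − 2P − Q) − ¼ ln(1 − 2Q).
1 − 2P − Q = 0.494505, giving −½ ln(0.494505) = 0.352099.
1 − 2Q = 0.37469, giving −¼ ln(0.37469) = 0.245414.
d = 0.352099 + 0.245414 = 0.597513.
Under a molecular clock d = 2μt, so t = d/(2μ) = 0.597513 / (2 × 0.017) = 17.57 Myr.

17.57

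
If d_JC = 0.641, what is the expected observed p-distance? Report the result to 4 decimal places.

p = (3/4)(1 − e^(−4d/3)) = 0.75 × (1 − e^(-0.854667)) = 0.75 × (1 − 0.425425) = 0.430931.

0.4309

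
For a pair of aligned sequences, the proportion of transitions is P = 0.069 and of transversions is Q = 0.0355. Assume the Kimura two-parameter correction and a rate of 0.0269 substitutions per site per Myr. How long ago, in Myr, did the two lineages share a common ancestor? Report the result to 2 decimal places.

2.11

Under the Kimura two-parameter model, d = −½ ln(1 − 2P − Q) − ¼ ln(1 − 2Q).
1 − 2P − Q = 0.8265, giving −½ ln(0.8265) = 0.095278.
1 − 2Q = 0.929, giving −¼ ln(0.929) = 0.018412.
d = 0.095278 + 0.018412 = 0.113690.
Under a molecular clock d = 2μt, so t = d/(2μ) = 0.113690 / (2 × 0.0269) = 2.11 Myr.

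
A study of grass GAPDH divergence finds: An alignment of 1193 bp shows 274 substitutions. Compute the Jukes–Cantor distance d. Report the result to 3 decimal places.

0.274

p = 274/1193 ≈ 0.229673.
d = −(3/4) ln(1 − 4p/3) = −0.75 ln(1 − 0.306231) = −0.75 ln(0.693769)
  = −0.75 × (-0.365616) = 0.274212 substitutions/site.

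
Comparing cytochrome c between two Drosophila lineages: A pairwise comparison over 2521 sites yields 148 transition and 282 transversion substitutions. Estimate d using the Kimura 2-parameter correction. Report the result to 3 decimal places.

P = 148/2521 ≈ 0.058707 and Q = 282/2521 ≈ 0.11186.
Under the Kimura two-parameter model, d = −½ ln(1 − 2P − Q) − ¼ ln(1 − 2Q).
1 − 2P − Q = 0.770726, giving −½ ln(0.770726) = 0.130211.
1 − 2Q = 0.77628, giving −¼ ln(0.77628) = 0.063310.
d = 0.130211 + 0.063310 = 0.193521.

0.194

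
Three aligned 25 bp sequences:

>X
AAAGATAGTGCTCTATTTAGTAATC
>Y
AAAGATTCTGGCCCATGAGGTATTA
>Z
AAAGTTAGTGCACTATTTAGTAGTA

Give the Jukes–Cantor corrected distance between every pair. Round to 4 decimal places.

d(X,Y) = 0.5716, d(X,Z) = 0.1800, d(Y,Z) = 0.5716

X–Y: 10/25 sites differ → p = 0.4, d = −0.75 ln(1 − 0.533333) = 0.571605 ≈ 0.5716.
X–Z: 4/25 sites differ → p = 0.16, d = −0.75 ln(1 − 0.213333) = 0.179963 ≈ 0.1800.
Y–Z: 10/25 sites differ → p = 0.4, d = −0.75 ln(1 − 0.533333) = 0.571605 ≈ 0.5716.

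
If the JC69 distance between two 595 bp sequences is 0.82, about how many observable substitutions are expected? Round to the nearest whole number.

Invert JC69: p = (3/4)(1 − e^(−4d/3)) = 0.75 × (1 − e^(-1.093333)) = 0.75 × (1 − 0.335098) = 0.498677.
Expected differing sites = pL ≈ 0.498677 × 595 = 296.712815 ≈ 297.

297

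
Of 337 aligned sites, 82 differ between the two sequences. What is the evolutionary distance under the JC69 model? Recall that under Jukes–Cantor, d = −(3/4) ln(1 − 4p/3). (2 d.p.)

0.29

p = 82/337 ≈ 0.243323.
d = −(3/4) ln(1 − 4p/3) = −0.75 ln(1 − 0.324431) = −0.75 ln(0.675569)
  = −0.75 × (-0.392200) = 0.294150 substitutions/site.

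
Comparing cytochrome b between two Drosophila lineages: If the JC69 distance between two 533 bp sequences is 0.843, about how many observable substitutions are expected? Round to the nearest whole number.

Invert JC69: p = (3/4)(1 − e^(−4d/3)) = 0.75 × (1 − e^(-1.124)) = 0.75 × (1 − 0.324977) = 0.506267.
Expected differing sites = pL ≈ 0.506267 × 533 = 269.840311 ≈ 270.

270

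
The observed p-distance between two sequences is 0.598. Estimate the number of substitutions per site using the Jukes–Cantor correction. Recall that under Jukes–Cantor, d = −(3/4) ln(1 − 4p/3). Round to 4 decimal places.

1.1971

d = −(3/4) ln(1 − 4p/3) = −0.75 ln(1 − 0.797333) = −0.75 ln(0.202667)
  = −0.75 × (-1.596191) = 1.197143 substitutions/site.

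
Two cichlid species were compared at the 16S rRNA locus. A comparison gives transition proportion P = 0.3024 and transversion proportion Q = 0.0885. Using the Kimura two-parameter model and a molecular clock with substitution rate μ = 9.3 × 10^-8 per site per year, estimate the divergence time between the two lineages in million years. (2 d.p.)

Under the Kimura two-parameter model, d = −½ ln(1 − 2P − Q) − ¼ ln(1 − 2Q).
1 − 2P − Q = 0.3067, giving −½ ln(0.3067) = 0.590943.
1 − 2Q = 0.823, giving −¼ ln(0.823) = 0.048700.
d = 0.590943 + 0.048700 = 0.639643.
Under a molecular clock d = 2μt, so t = d/(2μ) = 0.639643 / (2 × 9.3 × 10^-8) = 3.44 million years.

3.44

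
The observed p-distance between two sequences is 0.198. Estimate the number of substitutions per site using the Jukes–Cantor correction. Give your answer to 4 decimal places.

0.2299

d = −(3/4) ln(1 − 4p/3) = −0.75 ln(1 − 0.264) = −0.75 ln(0.736)
  = −0.75 × (-0.306525) = 0.229894 substitutions/site.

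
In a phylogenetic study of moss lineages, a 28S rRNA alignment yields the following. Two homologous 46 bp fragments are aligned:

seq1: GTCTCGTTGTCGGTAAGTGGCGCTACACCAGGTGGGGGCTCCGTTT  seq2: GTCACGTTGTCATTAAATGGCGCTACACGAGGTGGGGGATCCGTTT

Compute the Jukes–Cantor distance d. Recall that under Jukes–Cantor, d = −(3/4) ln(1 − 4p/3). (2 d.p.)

0.14

The sequences differ at 6 of 46 sites (4, 12, 13, 17, 29, 39), so p = 6/46 ≈ 0.130435.
d = −(3/4) ln(1 − 4p/3) = −0.75 ln(1 − 0.173913) = −0.75 ln(0.826087)
  = −0.75 × (-0.191055) = 0.143291 substitutions/site.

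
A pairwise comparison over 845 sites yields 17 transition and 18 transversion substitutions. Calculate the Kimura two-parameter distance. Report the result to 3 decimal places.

0.043

P = 17/845 ≈ 0.020118 and Q = 18/845 ≈ 0.021302.
Under the Kimura two-parameter model, d = −½ ln(1 − 2P − Q) − ¼ ln(1 − 2Q).
1 − 2P − Q = 0.938462, giving −½ ln(0.938462) = 0.031756.
1 − 2Q = 0.957396, giving −¼ ln(0.957396) = 0.010885.
d = 0.031756 + 0.010885 = 0.042641.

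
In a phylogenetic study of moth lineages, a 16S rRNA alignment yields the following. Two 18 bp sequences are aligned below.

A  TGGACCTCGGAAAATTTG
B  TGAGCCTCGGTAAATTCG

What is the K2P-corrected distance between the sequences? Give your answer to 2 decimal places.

0.28

Of 18 sites, 3 differences are transitions and 1 are transversions, so P = 3/18 ≈ 0.166667 and Q = 1/18 ≈ 0.055556.
Under the Kimura two-parameter model, d = −½ ln(1 − 2P − Q) − ¼ ln(1 − 2Q).
1 − 2P − Q = 0.61111, giving −½ ln(0.61111) = 0.246239.
1 − 2Q = 0.888888, giving −¼ ln(0.888888) = 0.029446.
d = 0.246239 + 0.029446 = 0.275685.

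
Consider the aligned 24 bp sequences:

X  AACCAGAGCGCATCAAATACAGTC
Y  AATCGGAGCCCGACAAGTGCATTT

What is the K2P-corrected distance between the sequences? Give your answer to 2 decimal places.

0.56

Of 24 sites, 6 differences are transitions and 3 are transversions, so P = 6/24 = 0.25 and Q = 3/24 = 0.125.
Under the Kimura two-parameter model, d = −½ ln(1 − 2P − Q) − ¼ ln(1 − 2Q).
1 − 2P − Q = 0.375, giving −½ ln(0.375) = 0.490415.
1 − 2Q = 0.75, giving −¼ ln(0.75) = 0.071921.
d = 0.490415 + 0.071921 = 0.562336.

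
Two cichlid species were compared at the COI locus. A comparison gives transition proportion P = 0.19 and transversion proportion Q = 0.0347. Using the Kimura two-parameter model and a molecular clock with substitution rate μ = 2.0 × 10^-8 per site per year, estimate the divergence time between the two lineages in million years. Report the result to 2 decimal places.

Under the Kimura two-parameter model, d = −½ ln(1 − 2P − Q) − ¼ ln(1 − 2Q).
1 − 2P − Q = 0.5853, giving −½ ln(0.5853) = 0.267815.
1 − 2Q = 0.9306, giving −¼ ln(0.9306) = 0.017981.
d = 0.267815 + 0.017981 = 0.285796.
Under a molecular clock d = 2μt, so t = d/(2μ) = 0.285796 / (2 × 2.0 × 10^-8) = 7.14 million years.

7.14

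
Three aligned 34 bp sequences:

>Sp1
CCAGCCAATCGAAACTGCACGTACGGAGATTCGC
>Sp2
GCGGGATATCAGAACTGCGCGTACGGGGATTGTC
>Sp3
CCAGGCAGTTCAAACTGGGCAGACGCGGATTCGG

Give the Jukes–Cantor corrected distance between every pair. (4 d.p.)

d(Sp1,Sp2) = 0.4234, d(Sp1,Sp3) = 0.4234, d(Sp2,Sp3) = 0.6655

Sp1–Sp2: 11/34 sites differ → p ≈ 0.323529, d = −0.75 ln(1 − 0.431372) = 0.423397 ≈ 0.4234.
Sp1–Sp3: 11/34 sites differ → p ≈ 0.323529, d = −0.75 ln(1 − 0.431372) = 0.423397 ≈ 0.4234.
Sp2–Sp3: 15/34 sites differ → p ≈ 0.441176, d = −0.75 ln(1 − 0.588235) = 0.665477 ≈ 0.6655.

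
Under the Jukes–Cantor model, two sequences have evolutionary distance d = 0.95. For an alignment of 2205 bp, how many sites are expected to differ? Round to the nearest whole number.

1188

Invert JC69: p = (3/4)(1 − e^(−4d/3)) = 0.75 × (1 − e^(-1.266667)) = 0.75 × (1 − 0.281769) = 0.538673.
Expected differing sites = pL ≈ 0.538673 × 2205 = 1187.773965 ≈ 1188.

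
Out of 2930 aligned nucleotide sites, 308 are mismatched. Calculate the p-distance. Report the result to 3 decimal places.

p = 308/2930 = 0.105119… ≈ 0.105 (to 3 d.p.).

0.105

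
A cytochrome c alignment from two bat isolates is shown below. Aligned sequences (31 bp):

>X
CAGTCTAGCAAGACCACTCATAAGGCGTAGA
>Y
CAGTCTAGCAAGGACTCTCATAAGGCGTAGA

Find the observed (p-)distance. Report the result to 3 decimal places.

The sequences differ at 3 of 31 positions (sites 13, 14, 16).
p = 3/31 = 0.096774… ≈ 0.097 (to 3 d.p.).

0.097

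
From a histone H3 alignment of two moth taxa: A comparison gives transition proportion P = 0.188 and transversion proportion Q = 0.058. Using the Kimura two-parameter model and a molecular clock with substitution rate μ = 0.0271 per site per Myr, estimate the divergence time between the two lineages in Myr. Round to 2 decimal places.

Under the Kimura two-parameter model, d = −½ ln(1 − 2P − Q) − ¼ ln(1 − 2Q).
1 − 2P − Q = 0.566, giving −½ ln(0.566) = 0.284581.
1 − 2Q = 0.884, giving −¼ ln(0.884) = 0.030825.
d = 0.284581 + 0.030825 = 0.315406.
Under a molecular clock d = 2μt, so t = d/(2μ) = 0.315406 / (2 × 0.0271) = 5.82 Myr.

5.82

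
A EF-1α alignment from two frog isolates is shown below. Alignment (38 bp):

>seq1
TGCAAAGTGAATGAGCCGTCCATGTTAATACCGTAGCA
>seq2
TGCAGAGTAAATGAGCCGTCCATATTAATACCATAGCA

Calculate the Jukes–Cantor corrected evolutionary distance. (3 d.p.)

0.113

The sequences differ at 4 of 38 sites (5, 9, 24, 33), so p = 4/38 ≈ 0.105263.
d = −(3/4) ln(1 − 4p/3) = −0.75 ln(1 − 0.140351) = −0.75 ln(0.859649)
  = −0.75 × (-0.151231) = 0.113423 substitutions/site.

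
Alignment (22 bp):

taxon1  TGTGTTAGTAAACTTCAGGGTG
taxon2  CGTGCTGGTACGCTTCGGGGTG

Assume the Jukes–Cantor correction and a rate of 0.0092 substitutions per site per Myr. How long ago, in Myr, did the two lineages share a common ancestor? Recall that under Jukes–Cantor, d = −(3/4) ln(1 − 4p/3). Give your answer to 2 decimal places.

18.42

The sequences differ at 6 of 22 sites (1, 5, 7, 11, 12, 17), so p = 6/22 ≈ 0.272727.
d = −(3/4) ln(1 − 4p/3) = −0.75 ln(1 − 0.363636) = −0.75 ln(0.636364)
  = −0.75 × (-0.451985) = 0.338989 substitutions/site.
Under a molecular clock d = 2μt, so t = d/(2μ) = 0.338989 / (2 × 0.0092) = 18.42 Myr.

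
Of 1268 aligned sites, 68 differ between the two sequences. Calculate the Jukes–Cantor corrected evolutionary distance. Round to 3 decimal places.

p = 68/1268 ≈ 0.053628.
d = −(3/4) ln(1 − 4p/3) = −0.75 ln(1 − 0.071504) = −0.75 ln(0.928496)
  = −0.75 × (-0.074189) = 0.055642 substitutions/site.

0.056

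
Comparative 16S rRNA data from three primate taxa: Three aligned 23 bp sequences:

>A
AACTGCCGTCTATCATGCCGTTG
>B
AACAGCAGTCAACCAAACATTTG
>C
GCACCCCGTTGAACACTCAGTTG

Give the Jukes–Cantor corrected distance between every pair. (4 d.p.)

A–B: 8/23 sites differ → p ≈ 0.347826, d = −0.75 ln(1 − 0.463768) = 0.467391 ≈ 0.4674.
A–C: 11/23 sites differ → p ≈ 0.478261, d = −0.75 ln(1 − 0.637681) = 0.761423 ≈ 0.7614.
B–C: 12/23 sites differ → p ≈ 0.521739, d = −0.75 ln(1 − 0.695652) = 0.892188 ≈ 0.8922.

d(A,B) = 0.4674, d(A,C) = 0.7614, d(B,C) = 0.8922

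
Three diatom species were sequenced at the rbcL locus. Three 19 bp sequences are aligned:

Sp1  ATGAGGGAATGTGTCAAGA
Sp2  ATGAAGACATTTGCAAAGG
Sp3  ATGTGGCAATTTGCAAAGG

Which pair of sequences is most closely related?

Sp1–Sp2: 7/19 differ, p = 0.368, d = 0.507.
Sp1–Sp3: 6/19 differ, p = 0.316, d = 0.410.
Sp2–Sp3: 4/19 differ, p = 0.211, d = 0.247.
The smallest distance is between Sp2 and Sp3.

Sp2 and Sp3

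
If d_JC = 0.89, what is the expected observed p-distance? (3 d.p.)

0.521

p = (3/4)(1 − e^(−4d/3)) = 0.75 × (1 − e^(-1.186667)) = 0.75 × (1 − 0.305237) = 0.521072.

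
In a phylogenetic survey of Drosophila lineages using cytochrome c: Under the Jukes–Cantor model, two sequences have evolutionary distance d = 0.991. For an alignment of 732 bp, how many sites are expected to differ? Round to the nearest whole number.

Invert JC69: p = (3/4)(1 − e^(−4d/3)) = 0.75 × (1 − e^(-1.321333)) = 0.75 × (1 − 0.266779) = 0.549916.
Expected differing sites = pL ≈ 0.549916 × 732 = 402.538512 ≈ 403.

403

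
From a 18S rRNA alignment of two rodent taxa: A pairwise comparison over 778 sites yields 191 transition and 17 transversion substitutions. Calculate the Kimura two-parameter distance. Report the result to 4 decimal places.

P = 191/778 ≈ 0.245501 and Q = 17/778 ≈ 0.021851.
Under the Kimura two-parameter model, d = −½ ln(1 − 2P − Q) − ¼ ln(1 − 2Q).
1 − 2P − Q = 0.487147, giving −½ ln(0.487147) = 0.359595.
1 − 2Q = 0.956298, giving −¼ ln(0.956298) = 0.011171.
d = 0.359595 + 0.011171 = 0.370766.

0.3708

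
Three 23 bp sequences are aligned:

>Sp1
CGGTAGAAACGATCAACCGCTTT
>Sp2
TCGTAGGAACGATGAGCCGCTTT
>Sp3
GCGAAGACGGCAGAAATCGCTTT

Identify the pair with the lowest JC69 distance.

Sp1–Sp2: 5/23 differ, p = 0.217, d = 0.257.
Sp1–Sp3: 10/23 differ, p = 0.435, d = 0.650.
Sp2–Sp3: 11/23 differ, p = 0.478, d = 0.761.
The smallest distance is between Sp1 and Sp2.

Sp1 and Sp2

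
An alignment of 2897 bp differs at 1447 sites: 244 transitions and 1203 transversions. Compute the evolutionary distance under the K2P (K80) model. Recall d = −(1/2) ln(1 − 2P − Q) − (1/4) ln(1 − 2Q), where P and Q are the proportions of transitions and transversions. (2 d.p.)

0.88

P = 244/2897 ≈ 0.084225 and Q = 1203/2897 ≈ 0.415257.
Under the Kimura two-parameter model, d = −½ ln(1 − 2P − Q) − ¼ ln(1 − 2Q).
1 − 2P − Q = 0.416293, giving −½ ln(0.416293) = 0.438183.
1 − 2Q = 0.169486, giving −¼ ln(0.169486) = 0.443746.
d = 0.438183 + 0.443746 = 0.881929.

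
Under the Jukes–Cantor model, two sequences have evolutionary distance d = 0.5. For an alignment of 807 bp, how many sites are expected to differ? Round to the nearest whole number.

295

Invert JC69: p = (3/4)(1 − e^(−4d/3)) = 0.75 × (1 − e^(-0.666667)) = 0.75 × (1 − 0.513417) = 0.364937.
Expected differing sites = pL ≈ 0.364937 × 807 = 294.504159 ≈ 295.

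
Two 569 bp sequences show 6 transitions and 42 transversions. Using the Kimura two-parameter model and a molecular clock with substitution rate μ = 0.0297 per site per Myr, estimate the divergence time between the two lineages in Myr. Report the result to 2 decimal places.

1.51

P = 6/569 ≈ 0.010545 and Q = 42/569 ≈ 0.073814.
Under the Kimura two-parameter model, d = −½ ln(1 − 2P − Q) − ¼ ln(1 − 2Q).
1 − 2P − Q = 0.905096, giving −½ ln(0.905096) = 0.049857.
1 − 2Q = 0.852372, giving −¼ ln(0.852372) = 0.039933.
d = 0.049857 + 0.039933 = 0.089790.
Under a molecular clock d = 2μt, so t = d/(2μ) = 0.089790 / (2 × 0.0297) = 1.51 Myr.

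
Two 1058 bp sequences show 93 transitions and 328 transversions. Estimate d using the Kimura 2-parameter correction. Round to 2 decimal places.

0.57

P = 93/1058 ≈ 0.087902 and Q = 328/1058 ≈ 0.310019.
Under the Kimura two-parameter model, d = −½ ln(1 − 2P − Q) − ¼ ln(1 − 2Q).
1 − 2P − Q = 0.514177, giving −½ ln(0.514177) = 0.332594.
1 − 2Q = 0.379962, giving −¼ ln(0.379962) = 0.241921.
d = 0.332594 + 0.241921 = 0.574515.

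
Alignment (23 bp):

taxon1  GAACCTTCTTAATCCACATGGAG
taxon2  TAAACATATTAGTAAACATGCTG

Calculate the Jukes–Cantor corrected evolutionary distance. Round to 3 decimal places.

The sequences differ at 9 of 23 sites (1, 4, 6, 8, 12, 14, 15, 21, 22), so p = 9/23 ≈ 0.391304.
d = −(3/4) ln(1 − 4p/3) = −0.75 ln(1 − 0.521739) = −0.75 ln(0.478261)
  = −0.75 × (-0.737599) = 0.553199 substitutions/site.

0.553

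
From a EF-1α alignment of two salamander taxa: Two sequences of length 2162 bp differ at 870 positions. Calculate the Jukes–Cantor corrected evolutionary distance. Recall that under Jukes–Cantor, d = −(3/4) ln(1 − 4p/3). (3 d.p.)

p = 870/2162 ≈ 0.402405.
d = −(3/4) ln(1 − 4p/3) = −0.75 ln(1 − 0.53654) = −0.75 ln(0.46346)
  = −0.75 × (-0.769035) = 0.576776 substitutions/site.

0.577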